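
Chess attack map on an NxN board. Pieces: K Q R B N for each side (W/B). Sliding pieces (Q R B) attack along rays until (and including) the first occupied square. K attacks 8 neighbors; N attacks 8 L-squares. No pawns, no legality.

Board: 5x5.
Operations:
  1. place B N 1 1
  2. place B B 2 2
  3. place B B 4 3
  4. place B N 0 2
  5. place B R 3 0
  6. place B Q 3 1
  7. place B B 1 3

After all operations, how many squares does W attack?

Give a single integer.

Answer: 0

Derivation:
Op 1: place BN@(1,1)
Op 2: place BB@(2,2)
Op 3: place BB@(4,3)
Op 4: place BN@(0,2)
Op 5: place BR@(3,0)
Op 6: place BQ@(3,1)
Op 7: place BB@(1,3)
Per-piece attacks for W:
Union (0 distinct): (none)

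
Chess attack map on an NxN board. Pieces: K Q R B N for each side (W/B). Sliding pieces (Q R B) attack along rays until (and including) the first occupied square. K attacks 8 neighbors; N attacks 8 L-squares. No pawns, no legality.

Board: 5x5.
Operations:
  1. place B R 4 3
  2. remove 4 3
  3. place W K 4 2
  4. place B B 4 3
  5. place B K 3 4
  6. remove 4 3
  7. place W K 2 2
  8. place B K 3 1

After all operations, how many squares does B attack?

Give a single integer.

Op 1: place BR@(4,3)
Op 2: remove (4,3)
Op 3: place WK@(4,2)
Op 4: place BB@(4,3)
Op 5: place BK@(3,4)
Op 6: remove (4,3)
Op 7: place WK@(2,2)
Op 8: place BK@(3,1)
Per-piece attacks for B:
  BK@(3,1): attacks (3,2) (3,0) (4,1) (2,1) (4,2) (4,0) (2,2) (2,0)
  BK@(3,4): attacks (3,3) (4,4) (2,4) (4,3) (2,3)
Union (13 distinct): (2,0) (2,1) (2,2) (2,3) (2,4) (3,0) (3,2) (3,3) (4,0) (4,1) (4,2) (4,3) (4,4)

Answer: 13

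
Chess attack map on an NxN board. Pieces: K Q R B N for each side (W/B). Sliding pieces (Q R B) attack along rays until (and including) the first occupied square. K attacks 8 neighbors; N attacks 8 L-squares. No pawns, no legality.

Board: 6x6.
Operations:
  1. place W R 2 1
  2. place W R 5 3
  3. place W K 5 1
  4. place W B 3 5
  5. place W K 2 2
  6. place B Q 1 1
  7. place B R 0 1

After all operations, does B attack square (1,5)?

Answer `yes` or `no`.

Answer: yes

Derivation:
Op 1: place WR@(2,1)
Op 2: place WR@(5,3)
Op 3: place WK@(5,1)
Op 4: place WB@(3,5)
Op 5: place WK@(2,2)
Op 6: place BQ@(1,1)
Op 7: place BR@(0,1)
Per-piece attacks for B:
  BR@(0,1): attacks (0,2) (0,3) (0,4) (0,5) (0,0) (1,1) [ray(1,0) blocked at (1,1)]
  BQ@(1,1): attacks (1,2) (1,3) (1,4) (1,5) (1,0) (2,1) (0,1) (2,2) (2,0) (0,2) (0,0) [ray(1,0) blocked at (2,1); ray(-1,0) blocked at (0,1); ray(1,1) blocked at (2,2)]
B attacks (1,5): yes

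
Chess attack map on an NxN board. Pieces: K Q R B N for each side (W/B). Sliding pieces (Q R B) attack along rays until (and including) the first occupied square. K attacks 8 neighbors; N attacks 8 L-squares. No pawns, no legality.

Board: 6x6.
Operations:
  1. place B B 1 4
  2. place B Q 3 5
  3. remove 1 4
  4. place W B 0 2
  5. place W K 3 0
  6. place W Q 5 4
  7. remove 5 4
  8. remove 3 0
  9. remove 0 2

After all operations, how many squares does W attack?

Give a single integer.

Op 1: place BB@(1,4)
Op 2: place BQ@(3,5)
Op 3: remove (1,4)
Op 4: place WB@(0,2)
Op 5: place WK@(3,0)
Op 6: place WQ@(5,4)
Op 7: remove (5,4)
Op 8: remove (3,0)
Op 9: remove (0,2)
Per-piece attacks for W:
Union (0 distinct): (none)

Answer: 0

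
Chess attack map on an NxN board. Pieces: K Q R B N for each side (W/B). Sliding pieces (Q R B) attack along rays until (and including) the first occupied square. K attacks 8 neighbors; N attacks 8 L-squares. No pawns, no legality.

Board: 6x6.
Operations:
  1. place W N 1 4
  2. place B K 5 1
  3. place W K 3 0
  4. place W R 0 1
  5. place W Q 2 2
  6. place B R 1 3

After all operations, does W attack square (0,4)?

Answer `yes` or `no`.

Op 1: place WN@(1,4)
Op 2: place BK@(5,1)
Op 3: place WK@(3,0)
Op 4: place WR@(0,1)
Op 5: place WQ@(2,2)
Op 6: place BR@(1,3)
Per-piece attacks for W:
  WR@(0,1): attacks (0,2) (0,3) (0,4) (0,5) (0,0) (1,1) (2,1) (3,1) (4,1) (5,1) [ray(1,0) blocked at (5,1)]
  WN@(1,4): attacks (3,5) (2,2) (3,3) (0,2)
  WQ@(2,2): attacks (2,3) (2,4) (2,5) (2,1) (2,0) (3,2) (4,2) (5,2) (1,2) (0,2) (3,3) (4,4) (5,5) (3,1) (4,0) (1,3) (1,1) (0,0) [ray(-1,1) blocked at (1,3)]
  WK@(3,0): attacks (3,1) (4,0) (2,0) (4,1) (2,1)
W attacks (0,4): yes

Answer: yes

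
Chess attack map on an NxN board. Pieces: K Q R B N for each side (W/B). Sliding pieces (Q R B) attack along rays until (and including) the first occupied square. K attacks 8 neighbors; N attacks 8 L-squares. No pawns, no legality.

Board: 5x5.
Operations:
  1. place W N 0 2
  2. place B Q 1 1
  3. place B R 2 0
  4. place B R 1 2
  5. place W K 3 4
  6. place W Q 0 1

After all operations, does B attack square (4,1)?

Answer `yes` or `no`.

Answer: yes

Derivation:
Op 1: place WN@(0,2)
Op 2: place BQ@(1,1)
Op 3: place BR@(2,0)
Op 4: place BR@(1,2)
Op 5: place WK@(3,4)
Op 6: place WQ@(0,1)
Per-piece attacks for B:
  BQ@(1,1): attacks (1,2) (1,0) (2,1) (3,1) (4,1) (0,1) (2,2) (3,3) (4,4) (2,0) (0,2) (0,0) [ray(0,1) blocked at (1,2); ray(-1,0) blocked at (0,1); ray(1,-1) blocked at (2,0); ray(-1,1) blocked at (0,2)]
  BR@(1,2): attacks (1,3) (1,4) (1,1) (2,2) (3,2) (4,2) (0,2) [ray(0,-1) blocked at (1,1); ray(-1,0) blocked at (0,2)]
  BR@(2,0): attacks (2,1) (2,2) (2,3) (2,4) (3,0) (4,0) (1,0) (0,0)
B attacks (4,1): yes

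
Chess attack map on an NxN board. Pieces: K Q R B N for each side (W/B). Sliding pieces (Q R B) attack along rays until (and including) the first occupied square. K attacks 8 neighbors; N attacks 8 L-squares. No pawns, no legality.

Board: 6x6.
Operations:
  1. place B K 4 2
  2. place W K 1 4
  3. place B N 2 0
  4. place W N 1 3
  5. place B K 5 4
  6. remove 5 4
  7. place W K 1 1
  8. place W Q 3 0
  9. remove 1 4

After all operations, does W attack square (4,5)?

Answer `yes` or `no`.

Answer: no

Derivation:
Op 1: place BK@(4,2)
Op 2: place WK@(1,4)
Op 3: place BN@(2,0)
Op 4: place WN@(1,3)
Op 5: place BK@(5,4)
Op 6: remove (5,4)
Op 7: place WK@(1,1)
Op 8: place WQ@(3,0)
Op 9: remove (1,4)
Per-piece attacks for W:
  WK@(1,1): attacks (1,2) (1,0) (2,1) (0,1) (2,2) (2,0) (0,2) (0,0)
  WN@(1,3): attacks (2,5) (3,4) (0,5) (2,1) (3,2) (0,1)
  WQ@(3,0): attacks (3,1) (3,2) (3,3) (3,4) (3,5) (4,0) (5,0) (2,0) (4,1) (5,2) (2,1) (1,2) (0,3) [ray(-1,0) blocked at (2,0)]
W attacks (4,5): no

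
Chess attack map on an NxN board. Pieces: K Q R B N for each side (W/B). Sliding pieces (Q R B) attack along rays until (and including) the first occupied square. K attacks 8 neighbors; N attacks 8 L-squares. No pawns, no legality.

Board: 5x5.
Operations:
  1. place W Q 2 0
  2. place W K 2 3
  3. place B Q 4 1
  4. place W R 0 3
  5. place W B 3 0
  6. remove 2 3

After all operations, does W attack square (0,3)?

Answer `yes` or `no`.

Op 1: place WQ@(2,0)
Op 2: place WK@(2,3)
Op 3: place BQ@(4,1)
Op 4: place WR@(0,3)
Op 5: place WB@(3,0)
Op 6: remove (2,3)
Per-piece attacks for W:
  WR@(0,3): attacks (0,4) (0,2) (0,1) (0,0) (1,3) (2,3) (3,3) (4,3)
  WQ@(2,0): attacks (2,1) (2,2) (2,3) (2,4) (3,0) (1,0) (0,0) (3,1) (4,2) (1,1) (0,2) [ray(1,0) blocked at (3,0)]
  WB@(3,0): attacks (4,1) (2,1) (1,2) (0,3) [ray(1,1) blocked at (4,1); ray(-1,1) blocked at (0,3)]
W attacks (0,3): yes

Answer: yes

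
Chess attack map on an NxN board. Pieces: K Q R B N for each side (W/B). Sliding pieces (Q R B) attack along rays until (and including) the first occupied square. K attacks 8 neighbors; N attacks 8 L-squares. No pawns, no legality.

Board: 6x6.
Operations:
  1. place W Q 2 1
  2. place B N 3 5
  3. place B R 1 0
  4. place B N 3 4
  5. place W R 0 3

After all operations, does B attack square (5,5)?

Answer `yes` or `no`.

Op 1: place WQ@(2,1)
Op 2: place BN@(3,5)
Op 3: place BR@(1,0)
Op 4: place BN@(3,4)
Op 5: place WR@(0,3)
Per-piece attacks for B:
  BR@(1,0): attacks (1,1) (1,2) (1,3) (1,4) (1,5) (2,0) (3,0) (4,0) (5,0) (0,0)
  BN@(3,4): attacks (5,5) (1,5) (4,2) (5,3) (2,2) (1,3)
  BN@(3,5): attacks (4,3) (5,4) (2,3) (1,4)
B attacks (5,5): yes

Answer: yes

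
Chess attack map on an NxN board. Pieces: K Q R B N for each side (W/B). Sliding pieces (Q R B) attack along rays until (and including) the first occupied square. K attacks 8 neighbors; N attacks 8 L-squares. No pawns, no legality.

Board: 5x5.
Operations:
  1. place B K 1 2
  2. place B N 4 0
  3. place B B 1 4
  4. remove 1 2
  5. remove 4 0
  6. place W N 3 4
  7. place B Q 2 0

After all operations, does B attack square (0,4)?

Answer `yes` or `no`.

Answer: no

Derivation:
Op 1: place BK@(1,2)
Op 2: place BN@(4,0)
Op 3: place BB@(1,4)
Op 4: remove (1,2)
Op 5: remove (4,0)
Op 6: place WN@(3,4)
Op 7: place BQ@(2,0)
Per-piece attacks for B:
  BB@(1,4): attacks (2,3) (3,2) (4,1) (0,3)
  BQ@(2,0): attacks (2,1) (2,2) (2,3) (2,4) (3,0) (4,0) (1,0) (0,0) (3,1) (4,2) (1,1) (0,2)
B attacks (0,4): no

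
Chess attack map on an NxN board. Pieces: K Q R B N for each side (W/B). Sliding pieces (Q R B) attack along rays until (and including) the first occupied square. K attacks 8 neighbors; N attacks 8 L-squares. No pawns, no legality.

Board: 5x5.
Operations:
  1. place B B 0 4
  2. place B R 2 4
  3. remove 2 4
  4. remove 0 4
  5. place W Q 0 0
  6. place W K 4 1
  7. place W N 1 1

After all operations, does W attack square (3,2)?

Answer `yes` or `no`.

Op 1: place BB@(0,4)
Op 2: place BR@(2,4)
Op 3: remove (2,4)
Op 4: remove (0,4)
Op 5: place WQ@(0,0)
Op 6: place WK@(4,1)
Op 7: place WN@(1,1)
Per-piece attacks for W:
  WQ@(0,0): attacks (0,1) (0,2) (0,3) (0,4) (1,0) (2,0) (3,0) (4,0) (1,1) [ray(1,1) blocked at (1,1)]
  WN@(1,1): attacks (2,3) (3,2) (0,3) (3,0)
  WK@(4,1): attacks (4,2) (4,0) (3,1) (3,2) (3,0)
W attacks (3,2): yes

Answer: yes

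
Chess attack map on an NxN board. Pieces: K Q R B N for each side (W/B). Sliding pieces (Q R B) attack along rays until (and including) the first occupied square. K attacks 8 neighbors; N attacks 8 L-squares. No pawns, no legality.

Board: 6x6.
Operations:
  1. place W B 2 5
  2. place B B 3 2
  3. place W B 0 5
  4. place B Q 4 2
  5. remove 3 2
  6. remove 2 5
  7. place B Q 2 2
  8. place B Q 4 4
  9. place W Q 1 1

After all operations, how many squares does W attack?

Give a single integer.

Op 1: place WB@(2,5)
Op 2: place BB@(3,2)
Op 3: place WB@(0,5)
Op 4: place BQ@(4,2)
Op 5: remove (3,2)
Op 6: remove (2,5)
Op 7: place BQ@(2,2)
Op 8: place BQ@(4,4)
Op 9: place WQ@(1,1)
Per-piece attacks for W:
  WB@(0,5): attacks (1,4) (2,3) (3,2) (4,1) (5,0)
  WQ@(1,1): attacks (1,2) (1,3) (1,4) (1,5) (1,0) (2,1) (3,1) (4,1) (5,1) (0,1) (2,2) (2,0) (0,2) (0,0) [ray(1,1) blocked at (2,2)]
Union (17 distinct): (0,0) (0,1) (0,2) (1,0) (1,2) (1,3) (1,4) (1,5) (2,0) (2,1) (2,2) (2,3) (3,1) (3,2) (4,1) (5,0) (5,1)

Answer: 17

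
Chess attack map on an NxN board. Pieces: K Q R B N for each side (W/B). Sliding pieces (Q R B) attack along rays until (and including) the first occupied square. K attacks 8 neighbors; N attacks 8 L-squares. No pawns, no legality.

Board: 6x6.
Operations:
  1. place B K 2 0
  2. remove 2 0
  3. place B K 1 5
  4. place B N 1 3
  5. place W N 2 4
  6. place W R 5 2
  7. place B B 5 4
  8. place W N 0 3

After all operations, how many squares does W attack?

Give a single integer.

Answer: 16

Derivation:
Op 1: place BK@(2,0)
Op 2: remove (2,0)
Op 3: place BK@(1,5)
Op 4: place BN@(1,3)
Op 5: place WN@(2,4)
Op 6: place WR@(5,2)
Op 7: place BB@(5,4)
Op 8: place WN@(0,3)
Per-piece attacks for W:
  WN@(0,3): attacks (1,5) (2,4) (1,1) (2,2)
  WN@(2,4): attacks (4,5) (0,5) (3,2) (4,3) (1,2) (0,3)
  WR@(5,2): attacks (5,3) (5,4) (5,1) (5,0) (4,2) (3,2) (2,2) (1,2) (0,2) [ray(0,1) blocked at (5,4)]
Union (16 distinct): (0,2) (0,3) (0,5) (1,1) (1,2) (1,5) (2,2) (2,4) (3,2) (4,2) (4,3) (4,5) (5,0) (5,1) (5,3) (5,4)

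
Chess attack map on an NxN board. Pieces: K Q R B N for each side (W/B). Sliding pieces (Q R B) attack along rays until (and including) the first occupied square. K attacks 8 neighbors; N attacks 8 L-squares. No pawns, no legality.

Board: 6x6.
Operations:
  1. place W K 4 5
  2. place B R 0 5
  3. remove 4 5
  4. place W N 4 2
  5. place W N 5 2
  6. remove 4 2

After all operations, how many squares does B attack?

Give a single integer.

Answer: 10

Derivation:
Op 1: place WK@(4,5)
Op 2: place BR@(0,5)
Op 3: remove (4,5)
Op 4: place WN@(4,2)
Op 5: place WN@(5,2)
Op 6: remove (4,2)
Per-piece attacks for B:
  BR@(0,5): attacks (0,4) (0,3) (0,2) (0,1) (0,0) (1,5) (2,5) (3,5) (4,5) (5,5)
Union (10 distinct): (0,0) (0,1) (0,2) (0,3) (0,4) (1,5) (2,5) (3,5) (4,5) (5,5)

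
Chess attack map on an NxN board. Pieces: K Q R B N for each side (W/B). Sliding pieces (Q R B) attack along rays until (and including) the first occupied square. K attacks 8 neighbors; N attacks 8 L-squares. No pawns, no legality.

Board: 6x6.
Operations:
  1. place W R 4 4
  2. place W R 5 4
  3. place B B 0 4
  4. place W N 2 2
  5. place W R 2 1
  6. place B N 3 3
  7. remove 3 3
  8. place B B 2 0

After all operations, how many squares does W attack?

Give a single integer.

Answer: 24

Derivation:
Op 1: place WR@(4,4)
Op 2: place WR@(5,4)
Op 3: place BB@(0,4)
Op 4: place WN@(2,2)
Op 5: place WR@(2,1)
Op 6: place BN@(3,3)
Op 7: remove (3,3)
Op 8: place BB@(2,0)
Per-piece attacks for W:
  WR@(2,1): attacks (2,2) (2,0) (3,1) (4,1) (5,1) (1,1) (0,1) [ray(0,1) blocked at (2,2); ray(0,-1) blocked at (2,0)]
  WN@(2,2): attacks (3,4) (4,3) (1,4) (0,3) (3,0) (4,1) (1,0) (0,1)
  WR@(4,4): attacks (4,5) (4,3) (4,2) (4,1) (4,0) (5,4) (3,4) (2,4) (1,4) (0,4) [ray(1,0) blocked at (5,4); ray(-1,0) blocked at (0,4)]
  WR@(5,4): attacks (5,5) (5,3) (5,2) (5,1) (5,0) (4,4) [ray(-1,0) blocked at (4,4)]
Union (24 distinct): (0,1) (0,3) (0,4) (1,0) (1,1) (1,4) (2,0) (2,2) (2,4) (3,0) (3,1) (3,4) (4,0) (4,1) (4,2) (4,3) (4,4) (4,5) (5,0) (5,1) (5,2) (5,3) (5,4) (5,5)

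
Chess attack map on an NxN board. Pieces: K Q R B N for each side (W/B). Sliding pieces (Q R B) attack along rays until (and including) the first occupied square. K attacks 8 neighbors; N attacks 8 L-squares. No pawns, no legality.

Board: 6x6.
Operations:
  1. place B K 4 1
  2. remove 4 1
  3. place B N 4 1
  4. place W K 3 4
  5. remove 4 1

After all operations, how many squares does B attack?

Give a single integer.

Op 1: place BK@(4,1)
Op 2: remove (4,1)
Op 3: place BN@(4,1)
Op 4: place WK@(3,4)
Op 5: remove (4,1)
Per-piece attacks for B:
Union (0 distinct): (none)

Answer: 0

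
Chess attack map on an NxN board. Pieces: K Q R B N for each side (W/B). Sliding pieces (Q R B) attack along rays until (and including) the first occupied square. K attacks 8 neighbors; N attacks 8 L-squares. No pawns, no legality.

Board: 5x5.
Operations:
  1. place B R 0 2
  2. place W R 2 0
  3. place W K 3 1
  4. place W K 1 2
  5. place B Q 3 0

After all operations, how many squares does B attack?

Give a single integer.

Answer: 10

Derivation:
Op 1: place BR@(0,2)
Op 2: place WR@(2,0)
Op 3: place WK@(3,1)
Op 4: place WK@(1,2)
Op 5: place BQ@(3,0)
Per-piece attacks for B:
  BR@(0,2): attacks (0,3) (0,4) (0,1) (0,0) (1,2) [ray(1,0) blocked at (1,2)]
  BQ@(3,0): attacks (3,1) (4,0) (2,0) (4,1) (2,1) (1,2) [ray(0,1) blocked at (3,1); ray(-1,0) blocked at (2,0); ray(-1,1) blocked at (1,2)]
Union (10 distinct): (0,0) (0,1) (0,3) (0,4) (1,2) (2,0) (2,1) (3,1) (4,0) (4,1)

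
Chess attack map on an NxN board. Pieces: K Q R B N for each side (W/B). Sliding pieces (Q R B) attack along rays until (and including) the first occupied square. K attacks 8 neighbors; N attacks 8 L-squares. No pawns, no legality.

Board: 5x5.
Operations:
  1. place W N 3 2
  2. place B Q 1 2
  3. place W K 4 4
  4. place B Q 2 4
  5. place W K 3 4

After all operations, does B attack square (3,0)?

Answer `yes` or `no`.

Answer: yes

Derivation:
Op 1: place WN@(3,2)
Op 2: place BQ@(1,2)
Op 3: place WK@(4,4)
Op 4: place BQ@(2,4)
Op 5: place WK@(3,4)
Per-piece attacks for B:
  BQ@(1,2): attacks (1,3) (1,4) (1,1) (1,0) (2,2) (3,2) (0,2) (2,3) (3,4) (2,1) (3,0) (0,3) (0,1) [ray(1,0) blocked at (3,2); ray(1,1) blocked at (3,4)]
  BQ@(2,4): attacks (2,3) (2,2) (2,1) (2,0) (3,4) (1,4) (0,4) (3,3) (4,2) (1,3) (0,2) [ray(1,0) blocked at (3,4)]
B attacks (3,0): yes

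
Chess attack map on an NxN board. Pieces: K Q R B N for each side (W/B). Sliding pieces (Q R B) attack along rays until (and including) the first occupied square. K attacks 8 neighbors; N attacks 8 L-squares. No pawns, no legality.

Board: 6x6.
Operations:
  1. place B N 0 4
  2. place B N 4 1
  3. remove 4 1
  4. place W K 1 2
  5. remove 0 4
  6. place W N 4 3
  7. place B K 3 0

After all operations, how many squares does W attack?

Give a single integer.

Answer: 13

Derivation:
Op 1: place BN@(0,4)
Op 2: place BN@(4,1)
Op 3: remove (4,1)
Op 4: place WK@(1,2)
Op 5: remove (0,4)
Op 6: place WN@(4,3)
Op 7: place BK@(3,0)
Per-piece attacks for W:
  WK@(1,2): attacks (1,3) (1,1) (2,2) (0,2) (2,3) (2,1) (0,3) (0,1)
  WN@(4,3): attacks (5,5) (3,5) (2,4) (5,1) (3,1) (2,2)
Union (13 distinct): (0,1) (0,2) (0,3) (1,1) (1,3) (2,1) (2,2) (2,3) (2,4) (3,1) (3,5) (5,1) (5,5)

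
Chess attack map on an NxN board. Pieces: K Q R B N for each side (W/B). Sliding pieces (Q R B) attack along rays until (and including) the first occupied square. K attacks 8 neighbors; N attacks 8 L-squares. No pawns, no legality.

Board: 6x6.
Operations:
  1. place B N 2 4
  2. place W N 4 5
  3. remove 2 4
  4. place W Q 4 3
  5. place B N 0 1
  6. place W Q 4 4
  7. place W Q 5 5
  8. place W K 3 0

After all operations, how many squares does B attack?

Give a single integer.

Answer: 3

Derivation:
Op 1: place BN@(2,4)
Op 2: place WN@(4,5)
Op 3: remove (2,4)
Op 4: place WQ@(4,3)
Op 5: place BN@(0,1)
Op 6: place WQ@(4,4)
Op 7: place WQ@(5,5)
Op 8: place WK@(3,0)
Per-piece attacks for B:
  BN@(0,1): attacks (1,3) (2,2) (2,0)
Union (3 distinct): (1,3) (2,0) (2,2)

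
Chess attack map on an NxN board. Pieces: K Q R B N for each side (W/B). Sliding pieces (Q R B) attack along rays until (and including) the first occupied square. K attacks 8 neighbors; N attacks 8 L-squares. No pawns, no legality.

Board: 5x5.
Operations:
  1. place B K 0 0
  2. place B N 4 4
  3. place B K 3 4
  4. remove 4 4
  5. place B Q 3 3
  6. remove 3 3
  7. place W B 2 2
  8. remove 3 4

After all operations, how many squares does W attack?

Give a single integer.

Answer: 8

Derivation:
Op 1: place BK@(0,0)
Op 2: place BN@(4,4)
Op 3: place BK@(3,4)
Op 4: remove (4,4)
Op 5: place BQ@(3,3)
Op 6: remove (3,3)
Op 7: place WB@(2,2)
Op 8: remove (3,4)
Per-piece attacks for W:
  WB@(2,2): attacks (3,3) (4,4) (3,1) (4,0) (1,3) (0,4) (1,1) (0,0) [ray(-1,-1) blocked at (0,0)]
Union (8 distinct): (0,0) (0,4) (1,1) (1,3) (3,1) (3,3) (4,0) (4,4)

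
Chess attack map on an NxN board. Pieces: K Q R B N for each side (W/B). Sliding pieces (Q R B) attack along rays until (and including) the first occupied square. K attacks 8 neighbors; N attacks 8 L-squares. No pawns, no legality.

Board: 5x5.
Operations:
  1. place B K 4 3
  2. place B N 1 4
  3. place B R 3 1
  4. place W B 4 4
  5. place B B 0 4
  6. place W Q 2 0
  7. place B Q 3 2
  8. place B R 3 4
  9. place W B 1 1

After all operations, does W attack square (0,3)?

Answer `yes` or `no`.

Op 1: place BK@(4,3)
Op 2: place BN@(1,4)
Op 3: place BR@(3,1)
Op 4: place WB@(4,4)
Op 5: place BB@(0,4)
Op 6: place WQ@(2,0)
Op 7: place BQ@(3,2)
Op 8: place BR@(3,4)
Op 9: place WB@(1,1)
Per-piece attacks for W:
  WB@(1,1): attacks (2,2) (3,3) (4,4) (2,0) (0,2) (0,0) [ray(1,1) blocked at (4,4); ray(1,-1) blocked at (2,0)]
  WQ@(2,0): attacks (2,1) (2,2) (2,3) (2,4) (3,0) (4,0) (1,0) (0,0) (3,1) (1,1) [ray(1,1) blocked at (3,1); ray(-1,1) blocked at (1,1)]
  WB@(4,4): attacks (3,3) (2,2) (1,1) [ray(-1,-1) blocked at (1,1)]
W attacks (0,3): no

Answer: no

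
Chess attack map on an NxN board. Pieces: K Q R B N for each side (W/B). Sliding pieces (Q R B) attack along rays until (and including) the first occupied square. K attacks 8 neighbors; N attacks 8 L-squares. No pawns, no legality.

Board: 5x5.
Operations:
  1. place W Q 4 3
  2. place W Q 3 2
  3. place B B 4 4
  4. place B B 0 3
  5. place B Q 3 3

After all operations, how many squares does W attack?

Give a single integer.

Op 1: place WQ@(4,3)
Op 2: place WQ@(3,2)
Op 3: place BB@(4,4)
Op 4: place BB@(0,3)
Op 5: place BQ@(3,3)
Per-piece attacks for W:
  WQ@(3,2): attacks (3,3) (3,1) (3,0) (4,2) (2,2) (1,2) (0,2) (4,3) (4,1) (2,3) (1,4) (2,1) (1,0) [ray(0,1) blocked at (3,3); ray(1,1) blocked at (4,3)]
  WQ@(4,3): attacks (4,4) (4,2) (4,1) (4,0) (3,3) (3,4) (3,2) [ray(0,1) blocked at (4,4); ray(-1,0) blocked at (3,3); ray(-1,-1) blocked at (3,2)]
Union (17 distinct): (0,2) (1,0) (1,2) (1,4) (2,1) (2,2) (2,3) (3,0) (3,1) (3,2) (3,3) (3,4) (4,0) (4,1) (4,2) (4,3) (4,4)

Answer: 17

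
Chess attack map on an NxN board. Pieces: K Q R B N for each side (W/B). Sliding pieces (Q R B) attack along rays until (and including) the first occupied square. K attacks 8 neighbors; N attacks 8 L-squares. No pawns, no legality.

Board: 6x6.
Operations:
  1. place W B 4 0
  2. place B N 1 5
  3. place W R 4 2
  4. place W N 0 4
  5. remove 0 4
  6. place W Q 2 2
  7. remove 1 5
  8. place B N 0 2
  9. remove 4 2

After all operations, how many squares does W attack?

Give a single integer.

Op 1: place WB@(4,0)
Op 2: place BN@(1,5)
Op 3: place WR@(4,2)
Op 4: place WN@(0,4)
Op 5: remove (0,4)
Op 6: place WQ@(2,2)
Op 7: remove (1,5)
Op 8: place BN@(0,2)
Op 9: remove (4,2)
Per-piece attacks for W:
  WQ@(2,2): attacks (2,3) (2,4) (2,5) (2,1) (2,0) (3,2) (4,2) (5,2) (1,2) (0,2) (3,3) (4,4) (5,5) (3,1) (4,0) (1,3) (0,4) (1,1) (0,0) [ray(-1,0) blocked at (0,2); ray(1,-1) blocked at (4,0)]
  WB@(4,0): attacks (5,1) (3,1) (2,2) [ray(-1,1) blocked at (2,2)]
Union (21 distinct): (0,0) (0,2) (0,4) (1,1) (1,2) (1,3) (2,0) (2,1) (2,2) (2,3) (2,4) (2,5) (3,1) (3,2) (3,3) (4,0) (4,2) (4,4) (5,1) (5,2) (5,5)

Answer: 21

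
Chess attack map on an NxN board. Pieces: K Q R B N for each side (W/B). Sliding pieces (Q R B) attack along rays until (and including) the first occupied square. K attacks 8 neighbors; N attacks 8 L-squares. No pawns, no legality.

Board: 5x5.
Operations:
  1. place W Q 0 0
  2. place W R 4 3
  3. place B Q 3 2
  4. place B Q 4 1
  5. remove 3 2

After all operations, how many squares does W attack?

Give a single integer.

Op 1: place WQ@(0,0)
Op 2: place WR@(4,3)
Op 3: place BQ@(3,2)
Op 4: place BQ@(4,1)
Op 5: remove (3,2)
Per-piece attacks for W:
  WQ@(0,0): attacks (0,1) (0,2) (0,3) (0,4) (1,0) (2,0) (3,0) (4,0) (1,1) (2,2) (3,3) (4,4)
  WR@(4,3): attacks (4,4) (4,2) (4,1) (3,3) (2,3) (1,3) (0,3) [ray(0,-1) blocked at (4,1)]
Union (16 distinct): (0,1) (0,2) (0,3) (0,4) (1,0) (1,1) (1,3) (2,0) (2,2) (2,3) (3,0) (3,3) (4,0) (4,1) (4,2) (4,4)

Answer: 16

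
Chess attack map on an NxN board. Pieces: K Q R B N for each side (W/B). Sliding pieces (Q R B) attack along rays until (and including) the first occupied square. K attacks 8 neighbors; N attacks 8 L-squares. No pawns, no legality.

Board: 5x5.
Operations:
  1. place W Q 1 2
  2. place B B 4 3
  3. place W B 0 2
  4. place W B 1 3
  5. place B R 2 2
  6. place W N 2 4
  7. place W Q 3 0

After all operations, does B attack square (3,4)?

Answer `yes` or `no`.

Answer: yes

Derivation:
Op 1: place WQ@(1,2)
Op 2: place BB@(4,3)
Op 3: place WB@(0,2)
Op 4: place WB@(1,3)
Op 5: place BR@(2,2)
Op 6: place WN@(2,4)
Op 7: place WQ@(3,0)
Per-piece attacks for B:
  BR@(2,2): attacks (2,3) (2,4) (2,1) (2,0) (3,2) (4,2) (1,2) [ray(0,1) blocked at (2,4); ray(-1,0) blocked at (1,2)]
  BB@(4,3): attacks (3,4) (3,2) (2,1) (1,0)
B attacks (3,4): yes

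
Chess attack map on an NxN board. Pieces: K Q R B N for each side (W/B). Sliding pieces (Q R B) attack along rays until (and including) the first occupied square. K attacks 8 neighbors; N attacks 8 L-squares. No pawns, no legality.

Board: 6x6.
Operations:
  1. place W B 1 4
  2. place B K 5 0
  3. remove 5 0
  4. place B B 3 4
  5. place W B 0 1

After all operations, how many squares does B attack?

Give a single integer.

Answer: 7

Derivation:
Op 1: place WB@(1,4)
Op 2: place BK@(5,0)
Op 3: remove (5,0)
Op 4: place BB@(3,4)
Op 5: place WB@(0,1)
Per-piece attacks for B:
  BB@(3,4): attacks (4,5) (4,3) (5,2) (2,5) (2,3) (1,2) (0,1) [ray(-1,-1) blocked at (0,1)]
Union (7 distinct): (0,1) (1,2) (2,3) (2,5) (4,3) (4,5) (5,2)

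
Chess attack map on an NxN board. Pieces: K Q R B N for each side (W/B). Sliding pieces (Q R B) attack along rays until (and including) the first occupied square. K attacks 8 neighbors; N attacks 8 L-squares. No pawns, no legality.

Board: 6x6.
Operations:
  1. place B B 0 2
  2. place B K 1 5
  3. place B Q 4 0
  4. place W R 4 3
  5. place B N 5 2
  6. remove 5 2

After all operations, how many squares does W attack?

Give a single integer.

Answer: 10

Derivation:
Op 1: place BB@(0,2)
Op 2: place BK@(1,5)
Op 3: place BQ@(4,0)
Op 4: place WR@(4,3)
Op 5: place BN@(5,2)
Op 6: remove (5,2)
Per-piece attacks for W:
  WR@(4,3): attacks (4,4) (4,5) (4,2) (4,1) (4,0) (5,3) (3,3) (2,3) (1,3) (0,3) [ray(0,-1) blocked at (4,0)]
Union (10 distinct): (0,3) (1,3) (2,3) (3,3) (4,0) (4,1) (4,2) (4,4) (4,5) (5,3)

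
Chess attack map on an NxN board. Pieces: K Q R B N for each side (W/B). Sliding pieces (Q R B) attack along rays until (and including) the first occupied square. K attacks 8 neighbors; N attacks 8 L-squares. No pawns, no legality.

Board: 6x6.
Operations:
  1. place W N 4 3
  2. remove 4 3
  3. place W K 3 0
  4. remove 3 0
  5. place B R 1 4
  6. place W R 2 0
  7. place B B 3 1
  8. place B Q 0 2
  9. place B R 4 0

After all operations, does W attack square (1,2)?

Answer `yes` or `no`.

Op 1: place WN@(4,3)
Op 2: remove (4,3)
Op 3: place WK@(3,0)
Op 4: remove (3,0)
Op 5: place BR@(1,4)
Op 6: place WR@(2,0)
Op 7: place BB@(3,1)
Op 8: place BQ@(0,2)
Op 9: place BR@(4,0)
Per-piece attacks for W:
  WR@(2,0): attacks (2,1) (2,2) (2,3) (2,4) (2,5) (3,0) (4,0) (1,0) (0,0) [ray(1,0) blocked at (4,0)]
W attacks (1,2): no

Answer: no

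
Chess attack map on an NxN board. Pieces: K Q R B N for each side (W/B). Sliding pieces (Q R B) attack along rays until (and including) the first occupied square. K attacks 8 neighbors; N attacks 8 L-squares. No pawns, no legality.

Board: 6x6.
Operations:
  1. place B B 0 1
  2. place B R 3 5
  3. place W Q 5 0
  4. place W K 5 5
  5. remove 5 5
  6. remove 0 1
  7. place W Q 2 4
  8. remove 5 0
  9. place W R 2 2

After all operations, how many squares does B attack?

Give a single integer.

Answer: 10

Derivation:
Op 1: place BB@(0,1)
Op 2: place BR@(3,5)
Op 3: place WQ@(5,0)
Op 4: place WK@(5,5)
Op 5: remove (5,5)
Op 6: remove (0,1)
Op 7: place WQ@(2,4)
Op 8: remove (5,0)
Op 9: place WR@(2,2)
Per-piece attacks for B:
  BR@(3,5): attacks (3,4) (3,3) (3,2) (3,1) (3,0) (4,5) (5,5) (2,5) (1,5) (0,5)
Union (10 distinct): (0,5) (1,5) (2,5) (3,0) (3,1) (3,2) (3,3) (3,4) (4,5) (5,5)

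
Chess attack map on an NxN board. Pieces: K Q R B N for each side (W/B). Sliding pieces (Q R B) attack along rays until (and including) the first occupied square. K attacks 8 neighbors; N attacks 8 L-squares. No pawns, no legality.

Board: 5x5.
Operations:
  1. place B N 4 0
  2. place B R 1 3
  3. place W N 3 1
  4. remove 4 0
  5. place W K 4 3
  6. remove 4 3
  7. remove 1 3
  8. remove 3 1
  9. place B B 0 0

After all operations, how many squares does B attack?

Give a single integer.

Op 1: place BN@(4,0)
Op 2: place BR@(1,3)
Op 3: place WN@(3,1)
Op 4: remove (4,0)
Op 5: place WK@(4,3)
Op 6: remove (4,3)
Op 7: remove (1,3)
Op 8: remove (3,1)
Op 9: place BB@(0,0)
Per-piece attacks for B:
  BB@(0,0): attacks (1,1) (2,2) (3,3) (4,4)
Union (4 distinct): (1,1) (2,2) (3,3) (4,4)

Answer: 4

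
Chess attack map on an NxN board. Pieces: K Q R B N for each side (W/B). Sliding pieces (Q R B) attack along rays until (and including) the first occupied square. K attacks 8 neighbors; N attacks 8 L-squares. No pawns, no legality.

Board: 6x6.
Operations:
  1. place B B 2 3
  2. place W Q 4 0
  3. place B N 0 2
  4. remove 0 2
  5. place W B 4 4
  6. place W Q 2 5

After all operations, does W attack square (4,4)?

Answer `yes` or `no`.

Answer: yes

Derivation:
Op 1: place BB@(2,3)
Op 2: place WQ@(4,0)
Op 3: place BN@(0,2)
Op 4: remove (0,2)
Op 5: place WB@(4,4)
Op 6: place WQ@(2,5)
Per-piece attacks for W:
  WQ@(2,5): attacks (2,4) (2,3) (3,5) (4,5) (5,5) (1,5) (0,5) (3,4) (4,3) (5,2) (1,4) (0,3) [ray(0,-1) blocked at (2,3)]
  WQ@(4,0): attacks (4,1) (4,2) (4,3) (4,4) (5,0) (3,0) (2,0) (1,0) (0,0) (5,1) (3,1) (2,2) (1,3) (0,4) [ray(0,1) blocked at (4,4)]
  WB@(4,4): attacks (5,5) (5,3) (3,5) (3,3) (2,2) (1,1) (0,0)
W attacks (4,4): yes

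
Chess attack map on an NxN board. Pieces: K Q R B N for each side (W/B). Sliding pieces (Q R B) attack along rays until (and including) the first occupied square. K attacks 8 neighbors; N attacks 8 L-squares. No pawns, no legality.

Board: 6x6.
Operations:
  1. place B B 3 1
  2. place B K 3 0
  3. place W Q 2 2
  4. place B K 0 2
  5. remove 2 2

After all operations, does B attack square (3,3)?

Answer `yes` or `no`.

Op 1: place BB@(3,1)
Op 2: place BK@(3,0)
Op 3: place WQ@(2,2)
Op 4: place BK@(0,2)
Op 5: remove (2,2)
Per-piece attacks for B:
  BK@(0,2): attacks (0,3) (0,1) (1,2) (1,3) (1,1)
  BK@(3,0): attacks (3,1) (4,0) (2,0) (4,1) (2,1)
  BB@(3,1): attacks (4,2) (5,3) (4,0) (2,2) (1,3) (0,4) (2,0)
B attacks (3,3): no

Answer: no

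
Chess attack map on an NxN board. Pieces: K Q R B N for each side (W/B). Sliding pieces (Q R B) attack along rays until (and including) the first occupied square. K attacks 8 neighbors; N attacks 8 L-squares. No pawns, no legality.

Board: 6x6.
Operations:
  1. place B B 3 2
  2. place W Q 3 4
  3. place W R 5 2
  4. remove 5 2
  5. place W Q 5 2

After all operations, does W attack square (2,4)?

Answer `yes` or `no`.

Op 1: place BB@(3,2)
Op 2: place WQ@(3,4)
Op 3: place WR@(5,2)
Op 4: remove (5,2)
Op 5: place WQ@(5,2)
Per-piece attacks for W:
  WQ@(3,4): attacks (3,5) (3,3) (3,2) (4,4) (5,4) (2,4) (1,4) (0,4) (4,5) (4,3) (5,2) (2,5) (2,3) (1,2) (0,1) [ray(0,-1) blocked at (3,2); ray(1,-1) blocked at (5,2)]
  WQ@(5,2): attacks (5,3) (5,4) (5,5) (5,1) (5,0) (4,2) (3,2) (4,3) (3,4) (4,1) (3,0) [ray(-1,0) blocked at (3,2); ray(-1,1) blocked at (3,4)]
W attacks (2,4): yes

Answer: yes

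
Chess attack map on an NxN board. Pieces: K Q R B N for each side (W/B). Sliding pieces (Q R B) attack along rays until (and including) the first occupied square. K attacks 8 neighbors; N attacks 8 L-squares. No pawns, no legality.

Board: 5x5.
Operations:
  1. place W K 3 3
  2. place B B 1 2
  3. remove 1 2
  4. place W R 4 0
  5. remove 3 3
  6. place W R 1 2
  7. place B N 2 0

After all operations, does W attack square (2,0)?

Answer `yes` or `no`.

Op 1: place WK@(3,3)
Op 2: place BB@(1,2)
Op 3: remove (1,2)
Op 4: place WR@(4,0)
Op 5: remove (3,3)
Op 6: place WR@(1,2)
Op 7: place BN@(2,0)
Per-piece attacks for W:
  WR@(1,2): attacks (1,3) (1,4) (1,1) (1,0) (2,2) (3,2) (4,2) (0,2)
  WR@(4,0): attacks (4,1) (4,2) (4,3) (4,4) (3,0) (2,0) [ray(-1,0) blocked at (2,0)]
W attacks (2,0): yes

Answer: yes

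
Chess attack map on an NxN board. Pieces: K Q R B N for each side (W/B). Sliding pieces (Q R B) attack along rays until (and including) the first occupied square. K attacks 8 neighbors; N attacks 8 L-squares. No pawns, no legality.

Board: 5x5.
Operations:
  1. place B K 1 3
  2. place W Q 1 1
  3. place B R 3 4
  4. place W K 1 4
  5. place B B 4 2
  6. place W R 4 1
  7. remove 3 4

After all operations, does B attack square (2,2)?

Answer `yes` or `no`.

Answer: yes

Derivation:
Op 1: place BK@(1,3)
Op 2: place WQ@(1,1)
Op 3: place BR@(3,4)
Op 4: place WK@(1,4)
Op 5: place BB@(4,2)
Op 6: place WR@(4,1)
Op 7: remove (3,4)
Per-piece attacks for B:
  BK@(1,3): attacks (1,4) (1,2) (2,3) (0,3) (2,4) (2,2) (0,4) (0,2)
  BB@(4,2): attacks (3,3) (2,4) (3,1) (2,0)
B attacks (2,2): yes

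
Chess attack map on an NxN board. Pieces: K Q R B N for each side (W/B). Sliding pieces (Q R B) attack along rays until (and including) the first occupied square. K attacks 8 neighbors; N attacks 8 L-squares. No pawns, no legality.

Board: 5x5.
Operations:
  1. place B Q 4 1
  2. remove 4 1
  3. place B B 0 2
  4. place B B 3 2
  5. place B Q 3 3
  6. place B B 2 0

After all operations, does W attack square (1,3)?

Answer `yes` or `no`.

Answer: no

Derivation:
Op 1: place BQ@(4,1)
Op 2: remove (4,1)
Op 3: place BB@(0,2)
Op 4: place BB@(3,2)
Op 5: place BQ@(3,3)
Op 6: place BB@(2,0)
Per-piece attacks for W:
W attacks (1,3): no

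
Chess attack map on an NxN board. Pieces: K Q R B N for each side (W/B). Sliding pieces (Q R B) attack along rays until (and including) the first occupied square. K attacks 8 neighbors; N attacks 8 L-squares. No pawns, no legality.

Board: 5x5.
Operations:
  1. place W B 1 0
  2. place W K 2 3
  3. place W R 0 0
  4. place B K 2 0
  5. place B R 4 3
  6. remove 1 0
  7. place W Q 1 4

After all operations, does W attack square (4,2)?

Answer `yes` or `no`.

Answer: no

Derivation:
Op 1: place WB@(1,0)
Op 2: place WK@(2,3)
Op 3: place WR@(0,0)
Op 4: place BK@(2,0)
Op 5: place BR@(4,3)
Op 6: remove (1,0)
Op 7: place WQ@(1,4)
Per-piece attacks for W:
  WR@(0,0): attacks (0,1) (0,2) (0,3) (0,4) (1,0) (2,0) [ray(1,0) blocked at (2,0)]
  WQ@(1,4): attacks (1,3) (1,2) (1,1) (1,0) (2,4) (3,4) (4,4) (0,4) (2,3) (0,3) [ray(1,-1) blocked at (2,3)]
  WK@(2,3): attacks (2,4) (2,2) (3,3) (1,3) (3,4) (3,2) (1,4) (1,2)
W attacks (4,2): no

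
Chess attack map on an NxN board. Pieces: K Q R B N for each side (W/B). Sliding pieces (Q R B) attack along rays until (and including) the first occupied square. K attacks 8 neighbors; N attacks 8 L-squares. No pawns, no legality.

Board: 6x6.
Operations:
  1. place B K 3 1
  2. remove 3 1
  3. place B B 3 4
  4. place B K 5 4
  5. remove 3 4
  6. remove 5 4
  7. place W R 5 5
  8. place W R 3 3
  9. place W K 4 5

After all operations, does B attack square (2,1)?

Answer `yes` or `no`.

Op 1: place BK@(3,1)
Op 2: remove (3,1)
Op 3: place BB@(3,4)
Op 4: place BK@(5,4)
Op 5: remove (3,4)
Op 6: remove (5,4)
Op 7: place WR@(5,5)
Op 8: place WR@(3,3)
Op 9: place WK@(4,5)
Per-piece attacks for B:
B attacks (2,1): no

Answer: no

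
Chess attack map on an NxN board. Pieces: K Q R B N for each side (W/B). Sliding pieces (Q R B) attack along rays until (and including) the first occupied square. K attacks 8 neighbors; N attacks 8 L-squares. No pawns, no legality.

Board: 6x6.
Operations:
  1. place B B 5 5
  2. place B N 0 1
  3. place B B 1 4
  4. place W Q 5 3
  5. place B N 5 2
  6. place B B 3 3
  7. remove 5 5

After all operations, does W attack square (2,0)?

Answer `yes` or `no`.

Op 1: place BB@(5,5)
Op 2: place BN@(0,1)
Op 3: place BB@(1,4)
Op 4: place WQ@(5,3)
Op 5: place BN@(5,2)
Op 6: place BB@(3,3)
Op 7: remove (5,5)
Per-piece attacks for W:
  WQ@(5,3): attacks (5,4) (5,5) (5,2) (4,3) (3,3) (4,4) (3,5) (4,2) (3,1) (2,0) [ray(0,-1) blocked at (5,2); ray(-1,0) blocked at (3,3)]
W attacks (2,0): yes

Answer: yes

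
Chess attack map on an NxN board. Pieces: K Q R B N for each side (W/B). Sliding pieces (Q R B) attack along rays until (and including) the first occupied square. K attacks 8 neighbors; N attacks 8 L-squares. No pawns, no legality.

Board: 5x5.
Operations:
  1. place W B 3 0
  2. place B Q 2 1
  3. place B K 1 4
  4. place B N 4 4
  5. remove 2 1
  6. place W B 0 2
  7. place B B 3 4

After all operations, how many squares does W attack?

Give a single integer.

Answer: 8

Derivation:
Op 1: place WB@(3,0)
Op 2: place BQ@(2,1)
Op 3: place BK@(1,4)
Op 4: place BN@(4,4)
Op 5: remove (2,1)
Op 6: place WB@(0,2)
Op 7: place BB@(3,4)
Per-piece attacks for W:
  WB@(0,2): attacks (1,3) (2,4) (1,1) (2,0)
  WB@(3,0): attacks (4,1) (2,1) (1,2) (0,3)
Union (8 distinct): (0,3) (1,1) (1,2) (1,3) (2,0) (2,1) (2,4) (4,1)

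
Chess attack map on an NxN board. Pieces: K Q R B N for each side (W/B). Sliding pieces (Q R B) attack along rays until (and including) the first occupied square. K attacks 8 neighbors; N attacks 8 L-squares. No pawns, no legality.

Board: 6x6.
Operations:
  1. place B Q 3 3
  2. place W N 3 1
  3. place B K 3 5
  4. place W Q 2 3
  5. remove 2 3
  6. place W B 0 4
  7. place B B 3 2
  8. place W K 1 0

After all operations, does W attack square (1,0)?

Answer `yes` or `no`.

Answer: yes

Derivation:
Op 1: place BQ@(3,3)
Op 2: place WN@(3,1)
Op 3: place BK@(3,5)
Op 4: place WQ@(2,3)
Op 5: remove (2,3)
Op 6: place WB@(0,4)
Op 7: place BB@(3,2)
Op 8: place WK@(1,0)
Per-piece attacks for W:
  WB@(0,4): attacks (1,5) (1,3) (2,2) (3,1) [ray(1,-1) blocked at (3,1)]
  WK@(1,0): attacks (1,1) (2,0) (0,0) (2,1) (0,1)
  WN@(3,1): attacks (4,3) (5,2) (2,3) (1,2) (5,0) (1,0)
W attacks (1,0): yes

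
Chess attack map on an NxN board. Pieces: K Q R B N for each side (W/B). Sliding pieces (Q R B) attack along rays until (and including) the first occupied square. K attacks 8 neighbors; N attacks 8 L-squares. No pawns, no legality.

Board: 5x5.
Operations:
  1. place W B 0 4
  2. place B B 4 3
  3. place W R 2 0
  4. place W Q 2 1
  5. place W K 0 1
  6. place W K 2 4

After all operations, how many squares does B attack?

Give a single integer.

Op 1: place WB@(0,4)
Op 2: place BB@(4,3)
Op 3: place WR@(2,0)
Op 4: place WQ@(2,1)
Op 5: place WK@(0,1)
Op 6: place WK@(2,4)
Per-piece attacks for B:
  BB@(4,3): attacks (3,4) (3,2) (2,1) [ray(-1,-1) blocked at (2,1)]
Union (3 distinct): (2,1) (3,2) (3,4)

Answer: 3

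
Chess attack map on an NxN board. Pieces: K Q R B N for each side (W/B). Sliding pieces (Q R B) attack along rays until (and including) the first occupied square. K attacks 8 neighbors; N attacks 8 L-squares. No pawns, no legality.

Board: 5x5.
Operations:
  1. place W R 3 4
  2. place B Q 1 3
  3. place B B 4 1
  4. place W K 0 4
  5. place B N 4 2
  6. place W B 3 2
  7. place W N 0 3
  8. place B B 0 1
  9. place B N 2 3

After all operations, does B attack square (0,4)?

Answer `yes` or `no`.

Op 1: place WR@(3,4)
Op 2: place BQ@(1,3)
Op 3: place BB@(4,1)
Op 4: place WK@(0,4)
Op 5: place BN@(4,2)
Op 6: place WB@(3,2)
Op 7: place WN@(0,3)
Op 8: place BB@(0,1)
Op 9: place BN@(2,3)
Per-piece attacks for B:
  BB@(0,1): attacks (1,2) (2,3) (1,0) [ray(1,1) blocked at (2,3)]
  BQ@(1,3): attacks (1,4) (1,2) (1,1) (1,0) (2,3) (0,3) (2,4) (2,2) (3,1) (4,0) (0,4) (0,2) [ray(1,0) blocked at (2,3); ray(-1,0) blocked at (0,3); ray(-1,1) blocked at (0,4)]
  BN@(2,3): attacks (4,4) (0,4) (3,1) (4,2) (1,1) (0,2)
  BB@(4,1): attacks (3,2) (3,0) [ray(-1,1) blocked at (3,2)]
  BN@(4,2): attacks (3,4) (2,3) (3,0) (2,1)
B attacks (0,4): yes

Answer: yes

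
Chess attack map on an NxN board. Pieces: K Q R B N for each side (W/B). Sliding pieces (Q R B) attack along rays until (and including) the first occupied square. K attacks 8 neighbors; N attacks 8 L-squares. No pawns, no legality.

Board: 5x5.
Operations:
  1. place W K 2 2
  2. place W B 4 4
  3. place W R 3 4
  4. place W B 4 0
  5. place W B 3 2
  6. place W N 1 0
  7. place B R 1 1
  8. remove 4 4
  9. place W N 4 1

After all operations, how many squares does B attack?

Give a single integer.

Answer: 8

Derivation:
Op 1: place WK@(2,2)
Op 2: place WB@(4,4)
Op 3: place WR@(3,4)
Op 4: place WB@(4,0)
Op 5: place WB@(3,2)
Op 6: place WN@(1,0)
Op 7: place BR@(1,1)
Op 8: remove (4,4)
Op 9: place WN@(4,1)
Per-piece attacks for B:
  BR@(1,1): attacks (1,2) (1,3) (1,4) (1,0) (2,1) (3,1) (4,1) (0,1) [ray(0,-1) blocked at (1,0); ray(1,0) blocked at (4,1)]
Union (8 distinct): (0,1) (1,0) (1,2) (1,3) (1,4) (2,1) (3,1) (4,1)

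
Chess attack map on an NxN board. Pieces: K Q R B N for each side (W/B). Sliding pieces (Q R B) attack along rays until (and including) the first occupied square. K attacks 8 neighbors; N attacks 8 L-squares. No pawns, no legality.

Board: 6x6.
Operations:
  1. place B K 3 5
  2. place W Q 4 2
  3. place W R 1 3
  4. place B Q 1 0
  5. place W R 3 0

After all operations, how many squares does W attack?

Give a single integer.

Answer: 25

Derivation:
Op 1: place BK@(3,5)
Op 2: place WQ@(4,2)
Op 3: place WR@(1,3)
Op 4: place BQ@(1,0)
Op 5: place WR@(3,0)
Per-piece attacks for W:
  WR@(1,3): attacks (1,4) (1,5) (1,2) (1,1) (1,0) (2,3) (3,3) (4,3) (5,3) (0,3) [ray(0,-1) blocked at (1,0)]
  WR@(3,0): attacks (3,1) (3,2) (3,3) (3,4) (3,5) (4,0) (5,0) (2,0) (1,0) [ray(0,1) blocked at (3,5); ray(-1,0) blocked at (1,0)]
  WQ@(4,2): attacks (4,3) (4,4) (4,5) (4,1) (4,0) (5,2) (3,2) (2,2) (1,2) (0,2) (5,3) (5,1) (3,3) (2,4) (1,5) (3,1) (2,0)
Union (25 distinct): (0,2) (0,3) (1,0) (1,1) (1,2) (1,4) (1,5) (2,0) (2,2) (2,3) (2,4) (3,1) (3,2) (3,3) (3,4) (3,5) (4,0) (4,1) (4,3) (4,4) (4,5) (5,0) (5,1) (5,2) (5,3)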